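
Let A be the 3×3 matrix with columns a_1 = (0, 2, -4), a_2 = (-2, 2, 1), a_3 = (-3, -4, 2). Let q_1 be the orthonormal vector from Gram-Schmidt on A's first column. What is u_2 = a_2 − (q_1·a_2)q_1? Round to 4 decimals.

a_1 = (0, 2, -4); ‖a_1‖ = 4.4721, so q_1 = (0.0000, 0.4472, -0.8944).
q_1·a_2 = 0.0000·(-2) + 0.4472·2 + (-0.8944)·1 = 0.0000.
u_2 = a_2 + 0.0000·q_1 = (-2.0000, 2.0000, 1.0000).

u_2 = (-2.0000, 2.0000, 1.0000)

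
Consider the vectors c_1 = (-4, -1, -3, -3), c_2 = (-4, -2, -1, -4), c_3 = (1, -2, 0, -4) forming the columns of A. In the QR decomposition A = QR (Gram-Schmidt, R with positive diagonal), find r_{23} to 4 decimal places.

c_1 = (-4, -1, -3, -3); ‖c_1‖ = 5.9161, so e_1 = (-0.6761, -0.1690, -0.5071, -0.5071).
e_1·c_2 = (-0.6761)·(-4) + (-0.1690)·(-2) + (-0.5071)·(-1) + (-0.5071)·(-4) = 5.5780.
u_2 = c_2 − 5.5780·e_1 = (-0.2286, -1.0571, 1.8286, -1.1714).
‖u_2‖ = 2.4260, so e_2 = (-0.0942, -0.4357, 0.7537, -0.4829).
r_{23} = e_2·c_3 = 2.7087.

r_{23} = 2.7087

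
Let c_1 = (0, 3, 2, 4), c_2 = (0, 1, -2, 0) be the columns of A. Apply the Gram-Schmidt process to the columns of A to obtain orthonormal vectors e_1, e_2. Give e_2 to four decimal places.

e_2 = (0.0000, 0.4952, -0.8666, 0.0619)

c_1 = (0, 3, 2, 4); ‖c_1‖ = 5.3852, so e_1 = (0.0000, 0.5571, 0.3714, 0.7428).
e_1·c_2 = 0.0000·0 + 0.5571·1 + 0.3714·(-2) + 0.7428·0 = -0.1857.
u_2 = c_2 + 0.1857·e_1 = (0.0000, 1.1034, -1.9310, 0.1379).
‖u_2‖ = 2.2283, so e_2 = (0.0000, 0.4952, -0.8666, 0.0619).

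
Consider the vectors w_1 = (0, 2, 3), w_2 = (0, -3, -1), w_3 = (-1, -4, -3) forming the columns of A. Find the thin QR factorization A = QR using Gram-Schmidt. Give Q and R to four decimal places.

e_1 = w_1/‖w_1‖ = (0, 2, 3)/3.6056 = (0.0000, 0.5547, 0.8321).
r_{12} = e_1·w_2 = -2.4962.
u_2 = w_2 + 2.4962·e_1 = (0.0000, -1.6154, 1.0769).
‖u_2‖ = 1.9415, so e_2 = (0.0000, -0.8321, 0.5547).
r_{13} = e_1·w_3 = -4.7150; r_{23} = e_2·w_3 = 1.6641.
u_3 = w_3 + 4.7150·e_1 − 1.6641·e_2 = (-1.0000, 0.0000, 0.0000).
‖u_3‖ = 1.0000, so e_3 = (-1.0000, 0.0000, 0.0000).

Q = [[0.0000, 0.0000, -1.0000], [0.5547, -0.8321, 0.0000], [0.8321, 0.5547, 0.0000]], R = [[3.6056, -2.4962, -4.7150], [0.0000, 1.9415, 1.6641], [0.0000, 0.0000, 1.0000]]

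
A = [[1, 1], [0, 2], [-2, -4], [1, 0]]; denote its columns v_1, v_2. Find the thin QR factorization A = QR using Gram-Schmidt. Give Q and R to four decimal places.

v_1 = (1, 0, -2, 1); ‖v_1‖ = 2.4495, so e_1 = (0.4082, 0.0000, -0.8165, 0.4082).
e_1·v_2 = 0.4082·1 + 0.0000·2 + (-0.8165)·(-4) + 0.4082·0 = 3.6742.
u_2 = v_2 − 3.6742·e_1 = (-0.5000, 2.0000, -1.0000, -1.5000).
‖u_2‖ = 2.7386, so e_2 = (-0.1826, 0.7303, -0.3651, -0.5477).

Q = [[0.4082, -0.1826], [0.0000, 0.7303], [-0.8165, -0.3651], [0.4082, -0.5477]], R = [[2.4495, 3.6742], [0.0000, 2.7386]]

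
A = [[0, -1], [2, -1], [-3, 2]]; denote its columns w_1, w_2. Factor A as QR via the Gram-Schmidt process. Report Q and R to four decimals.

Q = [[0.0000, -0.9636], [0.5547, 0.2224], [-0.8321, 0.1482]], R = [[3.6056, -2.2188], [0.0000, 1.0377]]

w_1 = (0, 2, -3); ‖w_1‖ = 3.6056, so q_1 = (0.0000, 0.5547, -0.8321).
q_1·w_2 = 0.0000·(-1) + 0.5547·(-1) + (-0.8321)·2 = -2.2188.
u_2 = w_2 + 2.2188·q_1 = (-1.0000, 0.2308, 0.1538).
‖u_2‖ = 1.0377, so q_2 = (-0.9636, 0.2224, 0.1482).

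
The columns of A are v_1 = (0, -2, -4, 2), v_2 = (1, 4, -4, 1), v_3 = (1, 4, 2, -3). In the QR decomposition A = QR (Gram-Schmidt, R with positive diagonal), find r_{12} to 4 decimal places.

v_1 = (0, -2, -4, 2); ‖v_1‖ = 4.8990, so e_1 = (0.0000, -0.4082, -0.8165, 0.4082).
r_{12} = e_1·v_2 = 2.0412.

r_{12} = 2.0412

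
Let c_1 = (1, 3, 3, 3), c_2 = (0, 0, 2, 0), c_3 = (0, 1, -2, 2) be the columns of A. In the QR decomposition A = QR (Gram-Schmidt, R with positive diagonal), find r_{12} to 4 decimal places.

r_{12} = 1.1339

e_1 = c_1/‖c_1‖ = (1, 3, 3, 3)/5.2915 = (0.1890, 0.5669, 0.5669, 0.5669).
r_{12} = e_1·c_2 = 1.1339.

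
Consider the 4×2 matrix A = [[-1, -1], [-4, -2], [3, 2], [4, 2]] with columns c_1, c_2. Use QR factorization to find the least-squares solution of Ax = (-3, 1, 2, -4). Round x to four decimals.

e_1 = c_1/‖c_1‖ = (-1, -4, 3, 4)/6.4807 = (-0.1543, -0.6172, 0.4629, 0.6172).
r_{12} = e_1·c_2 = 3.5490.
u_2 = c_2 − 3.5490·e_1 = (-0.4524, 0.1905, 0.3571, -0.1905).
‖u_2‖ = 0.6362, so e_2 = (-0.7111, 0.2994, 0.5614, -0.2994).
Qᵀb = (-1.6973, 4.7529).
Back-substitute: x_2 = 4.7529/0.6362 = 7.4706.
x_1 = (-1.6973 − 3.5490·7.4706)/6.4807 = -4.3529.

x = (-4.3529, 7.4706)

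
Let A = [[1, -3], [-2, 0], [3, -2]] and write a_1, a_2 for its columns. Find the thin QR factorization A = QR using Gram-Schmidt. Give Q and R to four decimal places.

Q = [[0.2673, -0.8776], [-0.5345, -0.4787], [0.8018, -0.0266]], R = [[3.7417, -2.4054], [0.0000, 2.6859]]

q_1 = a_1/‖a_1‖ = (1, -2, 3)/3.7417 = (0.2673, -0.5345, 0.8018).
r_{12} = q_1·a_2 = -2.4054.
u_2 = a_2 + 2.4054·q_1 = (-2.3571, -1.2857, -0.0714).
‖u_2‖ = 2.6859, so q_2 = (-0.8776, -0.4787, -0.0266).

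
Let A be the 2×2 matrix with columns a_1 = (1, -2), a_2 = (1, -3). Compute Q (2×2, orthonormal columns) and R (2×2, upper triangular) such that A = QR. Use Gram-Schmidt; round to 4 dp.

Q = [[0.4472, -0.8944], [-0.8944, -0.4472]], R = [[2.2361, 3.1305], [0.0000, 0.4472]]

a_1 = (1, -2); ‖a_1‖ = 2.2361, so q_1 = (0.4472, -0.8944).
q_1·a_2 = 0.4472·1 + (-0.8944)·(-3) = 3.1305.
u_2 = a_2 − 3.1305·q_1 = (-0.4000, -0.2000).
‖u_2‖ = 0.4472, so q_2 = (-0.8944, -0.4472).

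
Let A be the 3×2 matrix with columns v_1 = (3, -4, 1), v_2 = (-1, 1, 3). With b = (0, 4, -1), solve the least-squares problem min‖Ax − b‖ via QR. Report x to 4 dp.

x = (-0.6778, -0.1556)

v_1 = (3, -4, 1); ‖v_1‖ = 5.0990, so e_1 = (0.5883, -0.7845, 0.1961).
e_1·v_2 = 0.5883·(-1) + (-0.7845)·1 + 0.1961·3 = -0.7845.
u_2 = v_2 + 0.7845·e_1 = (-0.5385, 0.3846, 3.1538).
‖u_2‖ = 3.2225, so e_2 = (-0.1671, 0.1194, 0.9787).
Qᵀb = (-3.3340, -0.5013).
Back-substitute: x_2 = -0.5013/3.2225 = -0.1556.
x_1 = (-3.3340 + 0.7845·(-0.1556))/5.0990 = -0.6778.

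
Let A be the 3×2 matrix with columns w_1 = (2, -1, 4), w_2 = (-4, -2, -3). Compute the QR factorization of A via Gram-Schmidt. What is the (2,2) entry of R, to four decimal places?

r_{22} = 3.6839

w_1 = (2, -1, 4); ‖w_1‖ = 4.5826, so q_1 = (0.4364, -0.2182, 0.8729).
q_1·w_2 = 0.4364·(-4) + (-0.2182)·(-2) + 0.8729·(-3) = -3.9279.
u_2 = w_2 + 3.9279·q_1 = (-2.2857, -2.8571, 0.4286).
r_{22} = ‖u_2‖ = 3.6839.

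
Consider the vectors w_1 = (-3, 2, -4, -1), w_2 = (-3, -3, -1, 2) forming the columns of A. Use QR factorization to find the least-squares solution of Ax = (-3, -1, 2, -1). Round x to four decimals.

x = (-0.0602, 0.3609)

w_1 = (-3, 2, -4, -1); ‖w_1‖ = 5.4772, so e_1 = (-0.5477, 0.3651, -0.7303, -0.1826).
e_1·w_2 = (-0.5477)·(-3) + 0.3651·(-3) + (-0.7303)·(-1) + (-0.1826)·2 = 0.9129.
u_2 = w_2 − 0.9129·e_1 = (-2.5000, -3.3333, -0.3333, 2.1667).
‖u_2‖ = 4.7081, so e_2 = (-0.5310, -0.7080, -0.0708, 0.4602).
Qᵀb = (0.0000, 1.6992).
Back-substitute: x_2 = 1.6992/4.7081 = 0.3609.
x_1 = (0.0000 − 0.9129·0.3609)/5.4772 = -0.0602.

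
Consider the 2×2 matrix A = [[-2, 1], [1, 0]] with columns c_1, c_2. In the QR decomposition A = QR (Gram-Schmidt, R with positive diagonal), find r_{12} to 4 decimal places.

r_{12} = -0.8944

q_1 = c_1/‖c_1‖ = (-2, 1)/2.2361 = (-0.8944, 0.4472).
r_{12} = q_1·c_2 = -0.8944.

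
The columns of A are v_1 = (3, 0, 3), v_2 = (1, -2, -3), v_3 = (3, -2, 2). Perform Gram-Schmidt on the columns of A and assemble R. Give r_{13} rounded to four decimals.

v_1 = (3, 0, 3); ‖v_1‖ = 4.2426, so e_1 = (0.7071, 0.0000, 0.7071).
r_{13} = e_1·v_3 = 3.5355.

r_{13} = 3.5355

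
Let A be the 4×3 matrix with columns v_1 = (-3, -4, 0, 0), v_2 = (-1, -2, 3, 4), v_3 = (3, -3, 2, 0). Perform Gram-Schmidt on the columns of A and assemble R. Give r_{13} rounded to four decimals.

r_{13} = 0.6000

v_1 = (-3, -4, 0, 0); ‖v_1‖ = 5.0000, so q_1 = (-0.6000, -0.8000, 0.0000, 0.0000).
r_{13} = q_1·v_3 = 0.6000.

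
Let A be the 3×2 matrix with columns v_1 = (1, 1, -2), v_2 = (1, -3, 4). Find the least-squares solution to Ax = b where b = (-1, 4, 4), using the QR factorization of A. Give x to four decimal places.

v_1 = (1, 1, -2); ‖v_1‖ = 2.4495, so q_1 = (0.4082, 0.4082, -0.8165).
q_1·v_2 = 0.4082·1 + 0.4082·(-3) + (-0.8165)·4 = -4.0825.
u_2 = v_2 + 4.0825·q_1 = (2.6667, -1.3333, 0.6667).
‖u_2‖ = 3.0551, so q_2 = (0.8729, -0.4364, 0.2182).
Qᵀb = (-2.0412, -1.7457).
Back-substitute: x_2 = -1.7457/3.0551 = -0.5714.
x_1 = (-2.0412 + 4.0825·(-0.5714))/2.4495 = -1.7857.

x = (-1.7857, -0.5714)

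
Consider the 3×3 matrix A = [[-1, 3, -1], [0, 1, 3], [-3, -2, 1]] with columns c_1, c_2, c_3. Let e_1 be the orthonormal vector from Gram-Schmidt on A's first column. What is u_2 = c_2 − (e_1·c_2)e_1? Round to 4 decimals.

u_2 = (3.3000, 1.0000, -1.1000)

e_1 = c_1/‖c_1‖ = (-1, 0, -3)/3.1623 = (-0.3162, 0.0000, -0.9487).
r_{12} = e_1·c_2 = 0.9487.
u_2 = c_2 − 0.9487·e_1 = (3.3000, 1.0000, -1.1000).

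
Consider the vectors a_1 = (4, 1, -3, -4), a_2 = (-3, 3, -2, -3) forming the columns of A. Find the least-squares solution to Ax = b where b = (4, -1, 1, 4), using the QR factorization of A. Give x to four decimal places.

x = (0.1122, -0.9681)

a_1 = (4, 1, -3, -4); ‖a_1‖ = 6.4807, so e_1 = (0.6172, 0.1543, -0.4629, -0.6172).
e_1·a_2 = 0.6172·(-3) + 0.1543·3 + (-0.4629)·(-2) + (-0.6172)·(-3) = 1.3887.
u_2 = a_2 − 1.3887·e_1 = (-3.8571, 2.7857, -1.3571, -2.1429).
‖u_2‖ = 5.3918, so e_2 = (-0.7154, 0.5167, -0.2517, -0.3974).
Qᵀb = (-0.6172, -5.2196).
Back-substitute: x_2 = -5.2196/5.3918 = -0.9681.
x_1 = (-0.6172 − 1.3887·(-0.9681))/6.4807 = 0.1122.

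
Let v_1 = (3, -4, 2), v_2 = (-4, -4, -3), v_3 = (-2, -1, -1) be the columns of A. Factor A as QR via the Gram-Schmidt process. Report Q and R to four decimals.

v_1 = (3, -4, 2); ‖v_1‖ = 5.3852, so q_1 = (0.5571, -0.7428, 0.3714).
q_1·v_2 = 0.5571·(-4) + (-0.7428)·(-4) + 0.3714·(-3) = -0.3714.
u_2 = v_2 + 0.3714·q_1 = (-3.7931, -4.2759, -2.8621).
‖u_2‖ = 6.3923, so q_2 = (-0.5934, -0.6689, -0.4477).
q_1·v_3 = 0.5571·(-2) + (-0.7428)·(-1) + 0.3714·(-1) = -0.7428; q_2·v_3 = (-0.5934)·(-2) + (-0.6689)·(-1) + (-0.4477)·(-1) = 2.3034.
u_3 = v_3 + 0.7428·q_1 − 2.3034·q_2 = (-0.2194, -0.0110, 0.3072).
‖u_3‖ = 0.3776, so q_3 = (-0.5810, -0.0290, 0.8134).

Q = [[0.5571, -0.5934, -0.5810], [-0.7428, -0.6689, -0.0290], [0.3714, -0.4477, 0.8134]], R = [[5.3852, -0.3714, -0.7428], [0.0000, 6.3923, 2.3034], [0.0000, 0.0000, 0.3776]]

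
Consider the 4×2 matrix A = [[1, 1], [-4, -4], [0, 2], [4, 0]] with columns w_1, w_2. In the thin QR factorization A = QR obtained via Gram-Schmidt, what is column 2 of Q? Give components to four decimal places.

e_2 = (0.1386, -0.5543, 0.5716, -0.5889)

w_1 = (1, -4, 0, 4); ‖w_1‖ = 5.7446, so e_1 = (0.1741, -0.6963, 0.0000, 0.6963).
e_1·w_2 = 0.1741·1 + (-0.6963)·(-4) + 0.0000·2 + 0.6963·0 = 2.9593.
u_2 = w_2 − 2.9593·e_1 = (0.4848, -1.9394, 2.0000, -2.0606).
‖u_2‖ = 3.4989, so e_2 = (0.1386, -0.5543, 0.5716, -0.5889).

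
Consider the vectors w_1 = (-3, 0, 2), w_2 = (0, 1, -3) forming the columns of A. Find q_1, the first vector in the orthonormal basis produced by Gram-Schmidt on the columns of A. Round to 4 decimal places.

q_1 = (-0.8321, 0.0000, 0.5547)

w_1 = (-3, 0, 2); ‖w_1‖ = 3.6056, so q_1 = (-0.8321, 0.0000, 0.5547).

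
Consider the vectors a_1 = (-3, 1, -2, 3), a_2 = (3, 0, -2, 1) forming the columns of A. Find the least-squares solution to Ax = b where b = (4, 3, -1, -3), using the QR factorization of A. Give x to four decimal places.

e_1 = a_1/‖a_1‖ = (-3, 1, -2, 3)/4.7958 = (-0.6255, 0.2085, -0.4170, 0.6255).
r_{12} = e_1·a_2 = -0.4170.
u_2 = a_2 + 0.4170·e_1 = (2.7391, 0.0870, -2.1739, 1.2609).
‖u_2‖ = 3.7183, so e_2 = (0.7367, 0.0234, -0.5846, 0.3391).
Qᵀb = (-3.3362, 2.5841).
Back-substitute: x_2 = 2.5841/3.7183 = 0.6950.
x_1 = (-3.3362 + 0.4170·0.6950)/4.7958 = -0.6352.

x = (-0.6352, 0.6950)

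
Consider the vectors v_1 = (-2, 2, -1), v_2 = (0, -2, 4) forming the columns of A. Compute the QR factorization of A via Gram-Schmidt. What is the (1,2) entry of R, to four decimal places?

r_{12} = -2.6667

v_1 = (-2, 2, -1); ‖v_1‖ = 3.0000, so q_1 = (-0.6667, 0.6667, -0.3333).
r_{12} = q_1·v_2 = -2.6667.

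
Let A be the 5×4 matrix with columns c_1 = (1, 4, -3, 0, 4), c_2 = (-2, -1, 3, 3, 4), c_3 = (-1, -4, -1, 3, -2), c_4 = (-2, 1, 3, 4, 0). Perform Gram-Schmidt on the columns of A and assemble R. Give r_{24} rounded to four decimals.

c_1 = (1, 4, -3, 0, 4); ‖c_1‖ = 6.4807, so e_1 = (0.1543, 0.6172, -0.4629, 0.0000, 0.6172).
e_1·c_2 = 0.1543·(-2) + 0.6172·(-1) + (-0.4629)·3 + 0.0000·3 + 0.6172·4 = 0.1543.
u_2 = c_2 − 0.1543·e_1 = (-2.0238, -1.0952, 3.0714, 3.0000, 3.9048).
‖u_2‖ = 6.2431, so e_2 = (-0.3242, -0.1754, 0.4920, 0.4805, 0.6255).
r_{24} = e_2·c_4 = 3.8709.

r_{24} = 3.8709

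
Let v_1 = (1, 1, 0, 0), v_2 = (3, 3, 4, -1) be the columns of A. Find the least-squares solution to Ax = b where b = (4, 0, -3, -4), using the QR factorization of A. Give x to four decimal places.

e_1 = v_1/‖v_1‖ = (1, 1, 0, 0)/1.4142 = (0.7071, 0.7071, 0.0000, 0.0000).
r_{12} = e_1·v_2 = 4.2426.
u_2 = v_2 − 4.2426·e_1 = (0.0000, 0.0000, 4.0000, -1.0000).
‖u_2‖ = 4.1231, so e_2 = (0.0000, 0.0000, 0.9701, -0.2425).
Qᵀb = (2.8284, -1.9403).
Back-substitute: x_2 = -1.9403/4.1231 = -0.4706.
x_1 = (2.8284 − 4.2426·(-0.4706))/1.4142 = 3.4118.

x = (3.4118, -0.4706)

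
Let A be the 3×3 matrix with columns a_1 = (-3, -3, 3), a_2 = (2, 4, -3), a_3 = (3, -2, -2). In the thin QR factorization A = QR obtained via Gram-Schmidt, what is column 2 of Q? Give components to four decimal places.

q_2 = (-0.7071, 0.7071, 0.0000)

a_1 = (-3, -3, 3); ‖a_1‖ = 5.1962, so q_1 = (-0.5774, -0.5774, 0.5774).
q_1·a_2 = (-0.5774)·2 + (-0.5774)·4 + 0.5774·(-3) = -5.1962.
u_2 = a_2 + 5.1962·q_1 = (-1.0000, 1.0000, 0.0000).
‖u_2‖ = 1.4142, so q_2 = (-0.7071, 0.7071, 0.0000).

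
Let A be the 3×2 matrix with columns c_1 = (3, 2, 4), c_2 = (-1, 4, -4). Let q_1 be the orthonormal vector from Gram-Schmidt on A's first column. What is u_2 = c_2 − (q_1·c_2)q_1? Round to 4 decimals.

u_2 = (0.1379, 4.7586, -2.4828)

c_1 = (3, 2, 4); ‖c_1‖ = 5.3852, so q_1 = (0.5571, 0.3714, 0.7428).
q_1·c_2 = 0.5571·(-1) + 0.3714·4 + 0.7428·(-4) = -2.0426.
u_2 = c_2 + 2.0426·q_1 = (0.1379, 4.7586, -2.4828).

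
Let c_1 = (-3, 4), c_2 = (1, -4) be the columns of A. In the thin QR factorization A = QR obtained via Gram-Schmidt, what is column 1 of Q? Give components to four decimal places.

c_1 = (-3, 4); ‖c_1‖ = 5.0000, so e_1 = (-0.6000, 0.8000).

e_1 = (-0.6000, 0.8000)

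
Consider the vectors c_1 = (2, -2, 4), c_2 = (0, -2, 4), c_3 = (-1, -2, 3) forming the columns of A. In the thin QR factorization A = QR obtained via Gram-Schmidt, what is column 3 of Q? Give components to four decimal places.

c_1 = (2, -2, 4); ‖c_1‖ = 4.8990, so q_1 = (0.4082, -0.4082, 0.8165).
q_1·c_2 = 0.4082·0 + (-0.4082)·(-2) + 0.8165·4 = 4.0825.
u_2 = c_2 − 4.0825·q_1 = (-1.6667, -0.3333, 0.6667).
‖u_2‖ = 1.8257, so q_2 = (-0.9129, -0.1826, 0.3651).
q_1·c_3 = 0.4082·(-1) + (-0.4082)·(-2) + 0.8165·3 = 2.8577; q_2·c_3 = (-0.9129)·(-1) + (-0.1826)·(-2) + 0.3651·3 = 2.3735.
u_3 = c_3 − 2.8577·q_1 − 2.3735·q_2 = (0.0000, -0.4000, -0.2000).
‖u_3‖ = 0.4472, so q_3 = (0.0000, -0.8944, -0.4472).

q_3 = (0.0000, -0.8944, -0.4472)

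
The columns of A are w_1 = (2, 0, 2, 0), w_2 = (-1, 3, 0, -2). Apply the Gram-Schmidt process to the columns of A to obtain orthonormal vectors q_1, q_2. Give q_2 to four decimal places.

q_1 = w_1/‖w_1‖ = (2, 0, 2, 0)/2.8284 = (0.7071, 0.0000, 0.7071, 0.0000).
r_{12} = q_1·w_2 = -0.7071.
u_2 = w_2 + 0.7071·q_1 = (-0.5000, 3.0000, 0.5000, -2.0000).
‖u_2‖ = 3.6742, so q_2 = (-0.1361, 0.8165, 0.1361, -0.5443).

q_2 = (-0.1361, 0.8165, 0.1361, -0.5443)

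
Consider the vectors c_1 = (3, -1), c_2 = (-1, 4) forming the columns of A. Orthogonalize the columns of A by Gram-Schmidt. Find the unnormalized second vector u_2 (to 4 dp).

u_2 = (1.1000, 3.3000)

c_1 = (3, -1); ‖c_1‖ = 3.1623, so e_1 = (0.9487, -0.3162).
e_1·c_2 = 0.9487·(-1) + (-0.3162)·4 = -2.2136.
u_2 = c_2 + 2.2136·e_1 = (1.1000, 3.3000).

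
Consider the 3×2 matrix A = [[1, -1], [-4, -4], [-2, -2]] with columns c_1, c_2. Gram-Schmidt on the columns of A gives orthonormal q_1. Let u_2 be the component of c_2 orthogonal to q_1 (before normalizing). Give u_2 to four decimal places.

q_1 = c_1/‖c_1‖ = (1, -4, -2)/4.5826 = (0.2182, -0.8729, -0.4364).
r_{12} = q_1·c_2 = 4.1461.
u_2 = c_2 − 4.1461·q_1 = (-1.9048, -0.3810, -0.1905).

u_2 = (-1.9048, -0.3810, -0.1905)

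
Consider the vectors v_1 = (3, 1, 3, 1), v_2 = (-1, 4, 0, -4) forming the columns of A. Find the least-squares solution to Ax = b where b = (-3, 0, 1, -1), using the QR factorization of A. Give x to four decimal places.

x = (-0.3226, 0.1828)

v_1 = (3, 1, 3, 1); ‖v_1‖ = 4.4721, so q_1 = (0.6708, 0.2236, 0.6708, 0.2236).
q_1·v_2 = 0.6708·(-1) + 0.2236·4 + 0.6708·0 + 0.2236·(-4) = -0.6708.
u_2 = v_2 + 0.6708·q_1 = (-0.5500, 4.1500, 0.4500, -3.8500).
‖u_2‖ = 5.7053, so q_2 = (-0.0964, 0.7274, 0.0789, -0.6748).
Qᵀb = (-1.5652, 1.0429).
Back-substitute: x_2 = 1.0429/5.7053 = 0.1828.
x_1 = (-1.5652 + 0.6708·0.1828)/4.4721 = -0.3226.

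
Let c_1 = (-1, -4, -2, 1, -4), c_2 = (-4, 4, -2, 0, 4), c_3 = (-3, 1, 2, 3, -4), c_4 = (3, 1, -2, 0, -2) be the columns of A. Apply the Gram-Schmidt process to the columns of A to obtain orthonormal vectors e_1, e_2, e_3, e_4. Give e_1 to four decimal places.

e_1 = c_1/‖c_1‖ = (-1, -4, -2, 1, -4)/6.1644 = (-0.1622, -0.6489, -0.3244, 0.1622, -0.6489).

e_1 = (-0.1622, -0.6489, -0.3244, 0.1622, -0.6489)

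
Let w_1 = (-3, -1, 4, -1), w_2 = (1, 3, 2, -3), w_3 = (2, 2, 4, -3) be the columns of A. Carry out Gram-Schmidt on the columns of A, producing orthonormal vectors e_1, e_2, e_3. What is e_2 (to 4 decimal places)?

e_2 = (0.3311, 0.6779, 0.2680, -0.5991)

w_1 = (-3, -1, 4, -1); ‖w_1‖ = 5.1962, so e_1 = (-0.5774, -0.1925, 0.7698, -0.1925).
e_1·w_2 = (-0.5774)·1 + (-0.1925)·3 + 0.7698·2 + (-0.1925)·(-3) = 0.9623.
u_2 = w_2 − 0.9623·e_1 = (1.5556, 3.1852, 1.2593, -2.8148).
‖u_2‖ = 4.6983, so e_2 = (0.3311, 0.6779, 0.2680, -0.5991).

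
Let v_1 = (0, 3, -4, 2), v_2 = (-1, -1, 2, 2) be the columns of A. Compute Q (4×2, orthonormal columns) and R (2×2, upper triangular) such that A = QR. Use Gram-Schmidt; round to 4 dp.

q_1 = v_1/‖v_1‖ = (0, 3, -4, 2)/5.3852 = (0.0000, 0.5571, -0.7428, 0.3714).
r_{12} = q_1·v_2 = -1.2999.
u_2 = v_2 + 1.2999·q_1 = (-1.0000, -0.2759, 1.0345, 2.4828).
‖u_2‖ = 2.8828, so q_2 = (-0.3469, -0.0957, 0.3589, 0.8612).

Q = [[0.0000, -0.3469], [0.5571, -0.0957], [-0.7428, 0.3589], [0.3714, 0.8612]], R = [[5.3852, -1.2999], [0.0000, 2.8828]]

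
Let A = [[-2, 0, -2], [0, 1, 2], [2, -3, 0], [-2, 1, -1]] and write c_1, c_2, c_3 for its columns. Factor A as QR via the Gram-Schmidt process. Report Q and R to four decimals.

Q = [[-0.5774, -0.5601, 0.1400], [0.0000, 0.4201, 0.8868], [0.5774, -0.7001, 0.3734], [-0.5774, -0.1400, 0.2334]], R = [[3.4641, -2.3094, 1.7321], [0.0000, 2.3805, 2.1004], [0.0000, 0.0000, 1.2603]]

c_1 = (-2, 0, 2, -2); ‖c_1‖ = 3.4641, so q_1 = (-0.5774, 0.0000, 0.5774, -0.5774).
q_1·c_2 = (-0.5774)·0 + 0.0000·1 + 0.5774·(-3) + (-0.5774)·1 = -2.3094.
u_2 = c_2 + 2.3094·q_1 = (-1.3333, 1.0000, -1.6667, -0.3333).
‖u_2‖ = 2.3805, so q_2 = (-0.5601, 0.4201, -0.7001, -0.1400).
q_1·c_3 = (-0.5774)·(-2) + 0.0000·2 + 0.5774·0 + (-0.5774)·(-1) = 1.7321; q_2·c_3 = (-0.5601)·(-2) + 0.4201·2 + (-0.7001)·0 + (-0.1400)·(-1) = 2.1004.
u_3 = c_3 − 1.7321·q_1 − 2.1004·q_2 = (0.1765, 1.1176, 0.4706, 0.2941).
‖u_3‖ = 1.2603, so q_3 = (0.1400, 0.8868, 0.3734, 0.2334).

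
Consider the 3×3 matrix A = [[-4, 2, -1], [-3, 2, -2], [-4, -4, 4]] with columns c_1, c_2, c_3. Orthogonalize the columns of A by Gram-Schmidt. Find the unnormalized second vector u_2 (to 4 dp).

u_2 = (2.1951, 2.1463, -3.8049)

c_1 = (-4, -3, -4); ‖c_1‖ = 6.4031, so q_1 = (-0.6247, -0.4685, -0.6247).
q_1·c_2 = (-0.6247)·2 + (-0.4685)·2 + (-0.6247)·(-4) = 0.3123.
u_2 = c_2 − 0.3123·q_1 = (2.1951, 2.1463, -3.8049).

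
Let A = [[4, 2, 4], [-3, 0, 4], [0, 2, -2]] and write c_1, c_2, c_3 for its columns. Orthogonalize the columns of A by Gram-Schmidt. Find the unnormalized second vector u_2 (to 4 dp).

u_2 = (0.7200, 0.9600, 2.0000)

c_1 = (4, -3, 0); ‖c_1‖ = 5.0000, so e_1 = (0.8000, -0.6000, 0.0000).
e_1·c_2 = 0.8000·2 + (-0.6000)·0 + 0.0000·2 = 1.6000.
u_2 = c_2 − 1.6000·e_1 = (0.7200, 0.9600, 2.0000).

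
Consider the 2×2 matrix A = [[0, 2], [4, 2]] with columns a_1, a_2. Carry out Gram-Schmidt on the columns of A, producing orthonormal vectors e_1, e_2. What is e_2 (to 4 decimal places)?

a_1 = (0, 4); ‖a_1‖ = 4.0000, so e_1 = (0.0000, 1.0000).
e_1·a_2 = 0.0000·2 + 1.0000·2 = 2.0000.
u_2 = a_2 − 2.0000·e_1 = (2.0000, 0.0000).
‖u_2‖ = 2.0000, so e_2 = (1.0000, 0.0000).

e_2 = (1.0000, 0.0000)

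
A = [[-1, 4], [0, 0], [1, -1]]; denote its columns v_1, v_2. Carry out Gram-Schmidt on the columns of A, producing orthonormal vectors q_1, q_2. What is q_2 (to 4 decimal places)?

q_2 = (0.7071, 0.0000, 0.7071)

v_1 = (-1, 0, 1); ‖v_1‖ = 1.4142, so q_1 = (-0.7071, 0.0000, 0.7071).
q_1·v_2 = (-0.7071)·4 + 0.0000·0 + 0.7071·(-1) = -3.5355.
u_2 = v_2 + 3.5355·q_1 = (1.5000, 0.0000, 1.5000).
‖u_2‖ = 2.1213, so q_2 = (0.7071, 0.0000, 0.7071).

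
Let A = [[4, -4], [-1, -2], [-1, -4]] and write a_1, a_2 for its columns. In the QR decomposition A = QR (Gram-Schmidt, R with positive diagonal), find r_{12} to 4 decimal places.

a_1 = (4, -1, -1); ‖a_1‖ = 4.2426, so e_1 = (0.9428, -0.2357, -0.2357).
r_{12} = e_1·a_2 = -2.3570.

r_{12} = -2.3570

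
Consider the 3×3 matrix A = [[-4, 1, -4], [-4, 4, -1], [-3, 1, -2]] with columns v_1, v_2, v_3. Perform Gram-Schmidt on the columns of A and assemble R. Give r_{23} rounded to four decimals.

r_{23} = 2.0309

v_1 = (-4, -4, -3); ‖v_1‖ = 6.4031, so q_1 = (-0.6247, -0.6247, -0.4685).
q_1·v_2 = (-0.6247)·1 + (-0.6247)·4 + (-0.4685)·1 = -3.5920.
u_2 = v_2 + 3.5920·q_1 = (-1.2439, 1.7561, -0.6829).
‖u_2‖ = 2.2578, so q_2 = (-0.5509, 0.7778, -0.3025).
r_{23} = q_2·v_3 = 2.0309.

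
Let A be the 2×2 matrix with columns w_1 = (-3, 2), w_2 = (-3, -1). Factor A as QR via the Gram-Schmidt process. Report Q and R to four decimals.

w_1 = (-3, 2); ‖w_1‖ = 3.6056, so e_1 = (-0.8321, 0.5547).
e_1·w_2 = (-0.8321)·(-3) + 0.5547·(-1) = 1.9415.
u_2 = w_2 − 1.9415·e_1 = (-1.3846, -2.0769).
‖u_2‖ = 2.4962, so e_2 = (-0.5547, -0.8321).

Q = [[-0.8321, -0.5547], [0.5547, -0.8321]], R = [[3.6056, 1.9415], [0.0000, 2.4962]]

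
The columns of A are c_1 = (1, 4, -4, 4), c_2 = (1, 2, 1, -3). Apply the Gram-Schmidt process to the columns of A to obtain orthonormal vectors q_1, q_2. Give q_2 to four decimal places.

q_1 = c_1/‖c_1‖ = (1, 4, -4, 4)/7.0000 = (0.1429, 0.5714, -0.5714, 0.5714).
r_{12} = q_1·c_2 = -1.0000.
u_2 = c_2 + 1.0000·q_1 = (1.1429, 2.5714, 0.4286, -2.4286).
‖u_2‖ = 3.7417, so q_2 = (0.3054, 0.6872, 0.1145, -0.6491).

q_2 = (0.3054, 0.6872, 0.1145, -0.6491)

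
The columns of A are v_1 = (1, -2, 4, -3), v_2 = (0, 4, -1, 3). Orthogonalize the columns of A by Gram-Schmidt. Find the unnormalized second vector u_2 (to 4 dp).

u_2 = (0.7000, 2.6000, 1.8000, 0.9000)

v_1 = (1, -2, 4, -3); ‖v_1‖ = 5.4772, so q_1 = (0.1826, -0.3651, 0.7303, -0.5477).
q_1·v_2 = 0.1826·0 + (-0.3651)·4 + 0.7303·(-1) + (-0.5477)·3 = -3.8341.
u_2 = v_2 + 3.8341·q_1 = (0.7000, 2.6000, 1.8000, 0.9000).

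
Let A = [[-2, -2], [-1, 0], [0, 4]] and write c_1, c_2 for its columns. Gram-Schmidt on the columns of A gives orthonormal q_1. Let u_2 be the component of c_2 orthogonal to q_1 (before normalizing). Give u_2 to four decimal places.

u_2 = (-0.4000, 0.8000, 4.0000)

c_1 = (-2, -1, 0); ‖c_1‖ = 2.2361, so q_1 = (-0.8944, -0.4472, 0.0000).
q_1·c_2 = (-0.8944)·(-2) + (-0.4472)·0 + 0.0000·4 = 1.7889.
u_2 = c_2 − 1.7889·q_1 = (-0.4000, 0.8000, 4.0000).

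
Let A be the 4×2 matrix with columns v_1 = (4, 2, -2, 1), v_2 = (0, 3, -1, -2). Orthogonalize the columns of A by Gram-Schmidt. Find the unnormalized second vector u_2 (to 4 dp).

e_1 = v_1/‖v_1‖ = (4, 2, -2, 1)/5.0000 = (0.8000, 0.4000, -0.4000, 0.2000).
r_{12} = e_1·v_2 = 1.2000.
u_2 = v_2 − 1.2000·e_1 = (-0.9600, 2.5200, -0.5200, -2.2400).

u_2 = (-0.9600, 2.5200, -0.5200, -2.2400)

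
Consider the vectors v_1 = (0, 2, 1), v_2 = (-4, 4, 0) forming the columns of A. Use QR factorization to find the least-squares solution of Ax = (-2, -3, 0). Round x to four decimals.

e_1 = v_1/‖v_1‖ = (0, 2, 1)/2.2361 = (0.0000, 0.8944, 0.4472).
r_{12} = e_1·v_2 = 3.5777.
u_2 = v_2 − 3.5777·e_1 = (-4.0000, 0.8000, -1.6000).
‖u_2‖ = 4.3818, so e_2 = (-0.9129, 0.1826, -0.3651).
Qᵀb = (-2.6833, 1.2780).
Back-substitute: x_2 = 1.2780/4.3818 = 0.2917.
x_1 = (-2.6833 − 3.5777·0.2917)/2.2361 = -1.6667.

x = (-1.6667, 0.2917)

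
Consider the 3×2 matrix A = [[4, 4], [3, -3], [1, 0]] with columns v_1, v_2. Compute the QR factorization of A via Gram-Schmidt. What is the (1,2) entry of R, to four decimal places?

q_1 = v_1/‖v_1‖ = (4, 3, 1)/5.0990 = (0.7845, 0.5883, 0.1961).
r_{12} = q_1·v_2 = 1.3728.

r_{12} = 1.3728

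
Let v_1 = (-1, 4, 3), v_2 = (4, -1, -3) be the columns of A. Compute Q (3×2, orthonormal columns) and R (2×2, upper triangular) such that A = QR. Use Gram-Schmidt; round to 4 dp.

Q = [[-0.1961, 0.8673], [0.7845, 0.4187], [0.5883, -0.2692]], R = [[5.0990, -3.3340], [0.0000, 3.8581]]

v_1 = (-1, 4, 3); ‖v_1‖ = 5.0990, so q_1 = (-0.1961, 0.7845, 0.5883).
q_1·v_2 = (-0.1961)·4 + 0.7845·(-1) + 0.5883·(-3) = -3.3340.
u_2 = v_2 + 3.3340·q_1 = (3.3462, 1.6154, -1.0385).
‖u_2‖ = 3.8581, so q_2 = (0.8673, 0.4187, -0.2692).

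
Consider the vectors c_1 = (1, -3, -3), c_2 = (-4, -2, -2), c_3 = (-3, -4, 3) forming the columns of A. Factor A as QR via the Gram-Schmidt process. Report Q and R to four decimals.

c_1 = (1, -3, -3); ‖c_1‖ = 4.3589, so q_1 = (0.2294, -0.6882, -0.6882).
q_1·c_2 = 0.2294·(-4) + (-0.6882)·(-2) + (-0.6882)·(-2) = 1.8353.
u_2 = c_2 − 1.8353·q_1 = (-4.4211, -0.7368, -0.7368).
‖u_2‖ = 4.5422, so q_2 = (-0.9733, -0.1622, -0.1622).
q_1·c_3 = 0.2294·(-3) + (-0.6882)·(-4) + (-0.6882)·3 = 0.0000; q_2·c_3 = (-0.9733)·(-3) + (-0.1622)·(-4) + (-0.1622)·3 = 3.0822.
u_3 = c_3 + 0.0000·q_1 − 3.0822·q_2 = (0.0000, -3.5000, 3.5000).
‖u_3‖ = 4.9497, so q_3 = (0.0000, -0.7071, 0.7071).

Q = [[0.2294, -0.9733, 0.0000], [-0.6882, -0.1622, -0.7071], [-0.6882, -0.1622, 0.7071]], R = [[4.3589, 1.8353, 0.0000], [0.0000, 4.5422, 3.0822], [0.0000, 0.0000, 4.9497]]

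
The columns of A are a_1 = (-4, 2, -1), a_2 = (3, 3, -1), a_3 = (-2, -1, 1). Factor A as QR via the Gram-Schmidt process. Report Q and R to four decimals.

a_1 = (-4, 2, -1); ‖a_1‖ = 4.5826, so q_1 = (-0.8729, 0.4364, -0.2182).
q_1·a_2 = (-0.8729)·3 + 0.4364·3 + (-0.2182)·(-1) = -1.0911.
u_2 = a_2 + 1.0911·q_1 = (2.0476, 3.4762, -1.2381).
‖u_2‖ = 4.2201, so q_2 = (0.4852, 0.8237, -0.2934).
q_1·a_3 = (-0.8729)·(-2) + 0.4364·(-1) + (-0.2182)·1 = 1.0911; q_2·a_3 = 0.4852·(-2) + 0.8237·(-1) + (-0.2934)·1 = -2.0875.
u_3 = a_3 − 1.0911·q_1 + 2.0875·q_2 = (-0.0348, 0.2433, 0.6257).
‖u_3‖ = 0.6722, so q_3 = (-0.0517, 0.3620, 0.9308).

Q = [[-0.8729, 0.4852, -0.0517], [0.4364, 0.8237, 0.3620], [-0.2182, -0.2934, 0.9308]], R = [[4.5826, -1.0911, 1.0911], [0.0000, 4.2201, -2.0875], [0.0000, 0.0000, 0.6722]]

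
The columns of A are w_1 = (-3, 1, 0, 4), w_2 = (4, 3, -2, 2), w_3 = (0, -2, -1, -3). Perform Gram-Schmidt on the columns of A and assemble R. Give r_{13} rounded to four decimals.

r_{13} = -2.7456

w_1 = (-3, 1, 0, 4); ‖w_1‖ = 5.0990, so e_1 = (-0.5883, 0.1961, 0.0000, 0.7845).
r_{13} = e_1·w_3 = -2.7456.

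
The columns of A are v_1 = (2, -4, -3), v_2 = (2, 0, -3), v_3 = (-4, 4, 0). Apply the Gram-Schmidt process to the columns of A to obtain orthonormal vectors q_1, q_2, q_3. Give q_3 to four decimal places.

v_1 = (2, -4, -3); ‖v_1‖ = 5.3852, so q_1 = (0.3714, -0.7428, -0.5571).
q_1·v_2 = 0.3714·2 + (-0.7428)·0 + (-0.5571)·(-3) = 2.4140.
u_2 = v_2 − 2.4140·q_1 = (1.1034, 1.7931, -1.6552).
‖u_2‖ = 2.6781, so q_2 = (0.4120, 0.6695, -0.6180).
q_1·v_3 = 0.3714·(-4) + (-0.7428)·4 + (-0.5571)·0 = -4.4567; q_2·v_3 = 0.4120·(-4) + 0.6695·4 + (-0.6180)·0 = 1.0301.
u_3 = v_3 + 4.4567·q_1 − 1.0301·q_2 = (-2.7692, 0.0000, -1.8462).
‖u_3‖ = 3.3282, so q_3 = (-0.8321, 0.0000, -0.5547).

q_3 = (-0.8321, 0.0000, -0.5547)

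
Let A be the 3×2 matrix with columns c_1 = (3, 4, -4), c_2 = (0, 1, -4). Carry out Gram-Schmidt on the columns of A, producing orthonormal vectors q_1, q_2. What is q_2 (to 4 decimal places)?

q_1 = c_1/‖c_1‖ = (3, 4, -4)/6.4031 = (0.4685, 0.6247, -0.6247).
r_{12} = q_1·c_2 = 3.1235.
u_2 = c_2 − 3.1235·q_1 = (-1.4634, -0.9512, -2.0488).
‖u_2‖ = 2.6914, so q_2 = (-0.5437, -0.3534, -0.7612).

q_2 = (-0.5437, -0.3534, -0.7612)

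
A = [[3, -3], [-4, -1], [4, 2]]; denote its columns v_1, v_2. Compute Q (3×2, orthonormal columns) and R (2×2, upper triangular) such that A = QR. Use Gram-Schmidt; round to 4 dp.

v_1 = (3, -4, 4); ‖v_1‖ = 6.4031, so e_1 = (0.4685, -0.6247, 0.6247).
e_1·v_2 = 0.4685·(-3) + (-0.6247)·(-1) + 0.6247·2 = 0.4685.
u_2 = v_2 − 0.4685·e_1 = (-3.2195, -0.7073, 1.7073).
‖u_2‖ = 3.7122, so e_2 = (-0.8673, -0.1905, 0.4599).

Q = [[0.4685, -0.8673], [-0.6247, -0.1905], [0.6247, 0.4599]], R = [[6.4031, 0.4685], [0.0000, 3.7122]]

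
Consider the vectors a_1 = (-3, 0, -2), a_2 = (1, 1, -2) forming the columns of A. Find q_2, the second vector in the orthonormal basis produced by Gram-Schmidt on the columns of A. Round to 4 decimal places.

q_2 = (0.5057, 0.4109, -0.7586)

a_1 = (-3, 0, -2); ‖a_1‖ = 3.6056, so q_1 = (-0.8321, 0.0000, -0.5547).
q_1·a_2 = (-0.8321)·1 + 0.0000·1 + (-0.5547)·(-2) = 0.2774.
u_2 = a_2 − 0.2774·q_1 = (1.2308, 1.0000, -1.8462).
‖u_2‖ = 2.4337, so q_2 = (0.5057, 0.4109, -0.7586).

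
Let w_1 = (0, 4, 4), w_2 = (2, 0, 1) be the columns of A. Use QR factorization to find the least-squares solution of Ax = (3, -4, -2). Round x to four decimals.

w_1 = (0, 4, 4); ‖w_1‖ = 5.6569, so q_1 = (0.0000, 0.7071, 0.7071).
q_1·w_2 = 0.0000·2 + 0.7071·0 + 0.7071·1 = 0.7071.
u_2 = w_2 − 0.7071·q_1 = (2.0000, -0.5000, 0.5000).
‖u_2‖ = 2.1213, so q_2 = (0.9428, -0.2357, 0.2357).
Qᵀb = (-4.2426, 3.2998).
Back-substitute: x_2 = 3.2998/2.1213 = 1.5556.
x_1 = (-4.2426 − 0.7071·1.5556)/5.6569 = -0.9444.

x = (-0.9444, 1.5556)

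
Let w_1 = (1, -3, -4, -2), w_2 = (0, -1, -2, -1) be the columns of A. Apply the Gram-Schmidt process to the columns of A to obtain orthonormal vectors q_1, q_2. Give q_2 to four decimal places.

w_1 = (1, -3, -4, -2); ‖w_1‖ = 5.4772, so q_1 = (0.1826, -0.5477, -0.7303, -0.3651).
q_1·w_2 = 0.1826·0 + (-0.5477)·(-1) + (-0.7303)·(-2) + (-0.3651)·(-1) = 2.3735.
u_2 = w_2 − 2.3735·q_1 = (-0.4333, 0.3000, -0.2667, -0.1333).
‖u_2‖ = 0.6055, so q_2 = (-0.7156, 0.4954, -0.4404, -0.2202).

q_2 = (-0.7156, 0.4954, -0.4404, -0.2202)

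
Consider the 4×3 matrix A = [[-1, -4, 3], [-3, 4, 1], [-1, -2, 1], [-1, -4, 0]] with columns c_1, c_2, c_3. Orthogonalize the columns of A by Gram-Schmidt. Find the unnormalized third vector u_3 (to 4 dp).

u_3 = (1.5161, 0.0065, -0.0516, -1.4839)

c_1 = (-1, -3, -1, -1); ‖c_1‖ = 3.4641, so e_1 = (-0.2887, -0.8660, -0.2887, -0.2887).
e_1·c_2 = (-0.2887)·(-4) + (-0.8660)·4 + (-0.2887)·(-2) + (-0.2887)·(-4) = -0.5774.
u_2 = c_2 + 0.5774·e_1 = (-4.1667, 3.5000, -2.1667, -4.1667).
‖u_2‖ = 7.1880, so e_2 = (-0.5797, 0.4869, -0.3014, -0.5797).
e_1·c_3 = (-0.2887)·3 + (-0.8660)·1 + (-0.2887)·1 + (-0.2887)·0 = -2.0207; e_2·c_3 = (-0.5797)·3 + 0.4869·1 + (-0.3014)·1 + (-0.5797)·0 = -1.5535.
u_3 = c_3 + 2.0207·e_1 + 1.5535·e_2 = (1.5161, 0.0065, -0.0516, -1.4839).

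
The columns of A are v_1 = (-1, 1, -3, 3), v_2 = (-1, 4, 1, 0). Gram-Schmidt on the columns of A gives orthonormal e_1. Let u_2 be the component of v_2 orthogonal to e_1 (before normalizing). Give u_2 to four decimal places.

u_2 = (-0.9000, 3.9000, 1.3000, -0.3000)

v_1 = (-1, 1, -3, 3); ‖v_1‖ = 4.4721, so e_1 = (-0.2236, 0.2236, -0.6708, 0.6708).
e_1·v_2 = (-0.2236)·(-1) + 0.2236·4 + (-0.6708)·1 + 0.6708·0 = 0.4472.
u_2 = v_2 − 0.4472·e_1 = (-0.9000, 3.9000, 1.3000, -0.3000).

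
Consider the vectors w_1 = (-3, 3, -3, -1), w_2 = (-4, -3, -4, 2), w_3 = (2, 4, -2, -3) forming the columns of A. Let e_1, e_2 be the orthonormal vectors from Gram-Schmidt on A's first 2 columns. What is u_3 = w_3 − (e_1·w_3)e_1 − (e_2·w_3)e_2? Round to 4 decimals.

u_3 = (1.9368, -0.4216, -2.0632, -0.8854)

e_1 = w_1/‖w_1‖ = (-3, 3, -3, -1)/5.2915 = (-0.5669, 0.5669, -0.5669, -0.1890).
r_{12} = e_1·w_2 = 2.4568.
u_2 = w_2 − 2.4568·e_1 = (-2.6071, -4.3929, -2.6071, 2.4643).
‖u_2‖ = 6.2421, so e_2 = (-0.4177, -0.7037, -0.4177, 0.3948).
r_{13} = e_1·w_3 = 2.8347; r_{23} = e_2·w_3 = -3.9993.
u_3 = w_3 − 2.8347·e_1 + 3.9993·e_2 = (1.9368, -0.4216, -2.0632, -0.8854).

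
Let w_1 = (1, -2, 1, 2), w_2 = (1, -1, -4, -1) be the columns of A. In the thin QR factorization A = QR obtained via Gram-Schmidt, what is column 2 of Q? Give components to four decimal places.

w_1 = (1, -2, 1, 2); ‖w_1‖ = 3.1623, so q_1 = (0.3162, -0.6325, 0.3162, 0.6325).
q_1·w_2 = 0.3162·1 + (-0.6325)·(-1) + 0.3162·(-4) + 0.6325·(-1) = -0.9487.
u_2 = w_2 + 0.9487·q_1 = (1.3000, -1.6000, -3.7000, -0.4000).
‖u_2‖ = 4.2544, so q_2 = (0.3056, -0.3761, -0.8697, -0.0940).

q_2 = (0.3056, -0.3761, -0.8697, -0.0940)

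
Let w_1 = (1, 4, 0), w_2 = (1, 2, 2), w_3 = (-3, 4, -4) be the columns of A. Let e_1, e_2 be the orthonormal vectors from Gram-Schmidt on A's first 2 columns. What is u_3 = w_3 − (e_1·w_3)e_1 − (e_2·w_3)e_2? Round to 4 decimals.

e_1 = w_1/‖w_1‖ = (1, 4, 0)/4.1231 = (0.2425, 0.9701, 0.0000).
r_{12} = e_1·w_2 = 2.1828.
u_2 = w_2 − 2.1828·e_1 = (0.4706, -0.1176, 2.0000).
‖u_2‖ = 2.0580, so e_2 = (0.2287, -0.0572, 0.9718).
r_{13} = e_1·w_3 = 3.1530; r_{23} = e_2·w_3 = -4.8020.
u_3 = w_3 − 3.1530·e_1 + 4.8020·e_2 = (-2.6667, 0.6667, 0.6667).

u_3 = (-2.6667, 0.6667, 0.6667)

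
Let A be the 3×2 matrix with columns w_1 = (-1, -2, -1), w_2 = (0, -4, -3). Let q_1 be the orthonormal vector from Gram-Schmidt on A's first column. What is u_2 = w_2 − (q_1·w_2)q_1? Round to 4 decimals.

u_2 = (1.8333, -0.3333, -1.1667)

w_1 = (-1, -2, -1); ‖w_1‖ = 2.4495, so q_1 = (-0.4082, -0.8165, -0.4082).
q_1·w_2 = (-0.4082)·0 + (-0.8165)·(-4) + (-0.4082)·(-3) = 4.4907.
u_2 = w_2 − 4.4907·q_1 = (1.8333, -0.3333, -1.1667).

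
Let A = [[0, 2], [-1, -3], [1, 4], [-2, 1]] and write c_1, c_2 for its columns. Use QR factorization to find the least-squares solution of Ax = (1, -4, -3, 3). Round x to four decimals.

c_1 = (0, -1, 1, -2); ‖c_1‖ = 2.4495, so q_1 = (0.0000, -0.4082, 0.4082, -0.8165).
q_1·c_2 = 0.0000·2 + (-0.4082)·(-3) + 0.4082·4 + (-0.8165)·1 = 2.0412.
u_2 = c_2 − 2.0412·q_1 = (2.0000, -2.1667, 3.1667, 2.6667).
‖u_2‖ = 5.0827, so q_2 = (0.3935, -0.4263, 0.6230, 0.5247).
Qᵀb = (-2.0412, 1.8035).
Back-substitute: x_2 = 1.8035/5.0827 = 0.3548.
x_1 = (-2.0412 − 2.0412·0.3548)/2.4495 = -1.1290.

x = (-1.1290, 0.3548)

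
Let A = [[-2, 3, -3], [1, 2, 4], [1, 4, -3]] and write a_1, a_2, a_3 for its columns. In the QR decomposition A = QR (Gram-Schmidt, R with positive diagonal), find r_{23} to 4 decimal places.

q_1 = a_1/‖a_1‖ = (-2, 1, 1)/2.4495 = (-0.8165, 0.4082, 0.4082).
r_{12} = q_1·a_2 = 0.0000.
u_2 = a_2 − 0.0000·q_1 = (3.0000, 2.0000, 4.0000).
‖u_2‖ = 5.3852, so q_2 = (0.5571, 0.3714, 0.7428).
r_{23} = q_2·a_3 = -2.4140.

r_{23} = -2.4140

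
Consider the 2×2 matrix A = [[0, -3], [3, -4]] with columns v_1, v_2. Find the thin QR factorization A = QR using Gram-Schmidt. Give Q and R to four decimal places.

v_1 = (0, 3); ‖v_1‖ = 3.0000, so e_1 = (0.0000, 1.0000).
e_1·v_2 = 0.0000·(-3) + 1.0000·(-4) = -4.0000.
u_2 = v_2 + 4.0000·e_1 = (-3.0000, 0.0000).
‖u_2‖ = 3.0000, so e_2 = (-1.0000, 0.0000).

Q = [[0.0000, -1.0000], [1.0000, 0.0000]], R = [[3.0000, -4.0000], [0.0000, 3.0000]]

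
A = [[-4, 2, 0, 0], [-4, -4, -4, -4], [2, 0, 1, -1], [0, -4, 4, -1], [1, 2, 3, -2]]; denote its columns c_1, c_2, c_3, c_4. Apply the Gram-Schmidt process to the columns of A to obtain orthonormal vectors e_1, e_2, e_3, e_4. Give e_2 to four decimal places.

c_1 = (-4, -4, 2, 0, 1); ‖c_1‖ = 6.0828, so e_1 = (-0.6576, -0.6576, 0.3288, 0.0000, 0.1644).
e_1·c_2 = (-0.6576)·2 + (-0.6576)·(-4) + 0.3288·0 + 0.0000·(-4) + 0.1644·2 = 1.6440.
u_2 = c_2 − 1.6440·e_1 = (3.0811, -2.9189, -0.5405, -4.0000, 1.7297).
‖u_2‖ = 6.1072, so e_2 = (0.5045, -0.4780, -0.0885, -0.6550, 0.2832).

e_2 = (0.5045, -0.4780, -0.0885, -0.6550, 0.2832)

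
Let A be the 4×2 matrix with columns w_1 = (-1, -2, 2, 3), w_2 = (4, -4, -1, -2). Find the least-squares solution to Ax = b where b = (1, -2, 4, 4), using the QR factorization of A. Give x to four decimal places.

w_1 = (-1, -2, 2, 3); ‖w_1‖ = 4.2426, so q_1 = (-0.2357, -0.4714, 0.4714, 0.7071).
q_1·w_2 = (-0.2357)·4 + (-0.4714)·(-4) + 0.4714·(-1) + 0.7071·(-2) = -0.9428.
u_2 = w_2 + 0.9428·q_1 = (3.7778, -4.4444, -0.5556, -1.3333).
‖u_2‖ = 6.0093, so q_2 = (0.6287, -0.7396, -0.0925, -0.2219).
Qᵀb = (5.4212, 0.8505).
Back-substitute: x_2 = 0.8505/6.0093 = 0.1415.
x_1 = (5.4212 + 0.9428·0.1415)/4.2426 = 1.3092.

x = (1.3092, 0.1415)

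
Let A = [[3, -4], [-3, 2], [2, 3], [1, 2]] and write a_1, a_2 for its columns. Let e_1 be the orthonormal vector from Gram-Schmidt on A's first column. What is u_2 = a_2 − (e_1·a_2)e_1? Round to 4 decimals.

u_2 = (-2.6957, 0.6957, 3.8696, 2.4348)

a_1 = (3, -3, 2, 1); ‖a_1‖ = 4.7958, so e_1 = (0.6255, -0.6255, 0.4170, 0.2085).
e_1·a_2 = 0.6255·(-4) + (-0.6255)·2 + 0.4170·3 + 0.2085·2 = -2.0851.
u_2 = a_2 + 2.0851·e_1 = (-2.6957, 0.6957, 3.8696, 2.4348).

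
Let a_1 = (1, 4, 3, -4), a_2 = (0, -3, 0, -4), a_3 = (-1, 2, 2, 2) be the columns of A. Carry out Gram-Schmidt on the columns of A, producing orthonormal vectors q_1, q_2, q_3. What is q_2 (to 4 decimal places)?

q_2 = (-0.0192, -0.6814, -0.0576, -0.7294)

a_1 = (1, 4, 3, -4); ‖a_1‖ = 6.4807, so q_1 = (0.1543, 0.6172, 0.4629, -0.6172).
q_1·a_2 = 0.1543·0 + 0.6172·(-3) + 0.4629·0 + (-0.6172)·(-4) = 0.6172.
u_2 = a_2 − 0.6172·q_1 = (-0.0952, -3.3810, -0.2857, -3.6190).
‖u_2‖ = 4.9618, so q_2 = (-0.0192, -0.6814, -0.0576, -0.7294).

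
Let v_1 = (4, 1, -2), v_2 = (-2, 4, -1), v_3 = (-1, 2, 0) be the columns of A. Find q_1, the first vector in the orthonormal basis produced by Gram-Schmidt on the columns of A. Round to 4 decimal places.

q_1 = v_1/‖v_1‖ = (4, 1, -2)/4.5826 = (0.8729, 0.2182, -0.4364).

q_1 = (0.8729, 0.2182, -0.4364)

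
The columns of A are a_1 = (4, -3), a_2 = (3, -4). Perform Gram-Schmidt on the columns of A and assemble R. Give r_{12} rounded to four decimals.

a_1 = (4, -3); ‖a_1‖ = 5.0000, so q_1 = (0.8000, -0.6000).
r_{12} = q_1·a_2 = 4.8000.

r_{12} = 4.8000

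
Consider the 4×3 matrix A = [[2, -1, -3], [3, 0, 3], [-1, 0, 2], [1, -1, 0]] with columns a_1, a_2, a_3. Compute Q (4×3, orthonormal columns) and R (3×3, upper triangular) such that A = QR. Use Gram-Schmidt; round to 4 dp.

a_1 = (2, 3, -1, 1); ‖a_1‖ = 3.8730, so e_1 = (0.5164, 0.7746, -0.2582, 0.2582).
e_1·a_2 = 0.5164·(-1) + 0.7746·0 + (-0.2582)·0 + 0.2582·(-1) = -0.7746.
u_2 = a_2 + 0.7746·e_1 = (-0.6000, 0.6000, -0.2000, -0.8000).
‖u_2‖ = 1.1832, so e_2 = (-0.5071, 0.5071, -0.1690, -0.6761).
e_1·a_3 = 0.5164·(-3) + 0.7746·3 + (-0.2582)·2 + 0.2582·0 = 0.2582; e_2·a_3 = (-0.5071)·(-3) + 0.5071·3 + (-0.1690)·2 + (-0.6761)·0 = 2.7045.
u_3 = a_3 − 0.2582·e_1 − 2.7045·e_2 = (-1.7619, 1.4286, 2.5238, 1.7619).
‖u_3‖ = 3.8235, so e_3 = (-0.4608, 0.3736, 0.6601, 0.4608).

Q = [[0.5164, -0.5071, -0.4608], [0.7746, 0.5071, 0.3736], [-0.2582, -0.1690, 0.6601], [0.2582, -0.6761, 0.4608]], R = [[3.8730, -0.7746, 0.2582], [0.0000, 1.1832, 2.7045], [0.0000, 0.0000, 3.8235]]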